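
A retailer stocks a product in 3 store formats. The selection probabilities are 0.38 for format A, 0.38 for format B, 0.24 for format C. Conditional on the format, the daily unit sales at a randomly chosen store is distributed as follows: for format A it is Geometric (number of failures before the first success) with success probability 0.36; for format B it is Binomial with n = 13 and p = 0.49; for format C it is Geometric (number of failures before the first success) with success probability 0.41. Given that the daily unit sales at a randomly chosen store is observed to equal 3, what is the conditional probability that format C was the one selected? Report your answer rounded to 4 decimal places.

0.2835

Likelihoods P(X=3 | ·): A: 0.0943718; B: 0.0400549; C: 0.0842054.
Posterior ∝ prior × likelihood. Numerator for C: 0.24·0.0842054 = 0.0202093.
Normalizing constant: 0.38·0.0943718 + 0.38·0.0400549 + 0.24·0.0842054 = 0.0712915.
P(C | observation) = 0.0202093 / 0.0712915 = 0.283474.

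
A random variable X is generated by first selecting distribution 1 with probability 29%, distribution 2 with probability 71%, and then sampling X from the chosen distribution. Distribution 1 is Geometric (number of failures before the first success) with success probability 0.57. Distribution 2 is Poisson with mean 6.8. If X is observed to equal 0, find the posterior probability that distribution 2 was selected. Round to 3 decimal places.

0.005

Likelihoods P(X=0 | ·): 1: 0.57; 2: 0.00111378.
Posterior ∝ prior × likelihood. Numerator for 2: 0.71·0.00111378 = 0.00079078.
Normalizing constant: 0.29·0.57 + 0.71·0.00111378 = 0.166091.
P(2 | observation) = 0.00079078 / 0.166091 = 0.00476113.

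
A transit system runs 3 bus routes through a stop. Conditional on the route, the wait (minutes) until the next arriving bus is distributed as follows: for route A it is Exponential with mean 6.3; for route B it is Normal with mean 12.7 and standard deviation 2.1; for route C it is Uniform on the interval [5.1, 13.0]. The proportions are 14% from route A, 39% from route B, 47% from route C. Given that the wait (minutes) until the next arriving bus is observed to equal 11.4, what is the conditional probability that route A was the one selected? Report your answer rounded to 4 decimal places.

Likelihoods f(11.4 | ·): A: 0.0259892; B: 0.156847; C: 0.126582.
Posterior ∝ prior × likelihood. Numerator for A: 0.14·0.0259892 = 0.00363849.
Normalizing constant: 0.14·0.0259892 + 0.39·0.156847 + 0.47·0.126582 = 0.124302.
P(A | observation) = 0.00363849 / 0.124302 = 0.0292713.

0.0293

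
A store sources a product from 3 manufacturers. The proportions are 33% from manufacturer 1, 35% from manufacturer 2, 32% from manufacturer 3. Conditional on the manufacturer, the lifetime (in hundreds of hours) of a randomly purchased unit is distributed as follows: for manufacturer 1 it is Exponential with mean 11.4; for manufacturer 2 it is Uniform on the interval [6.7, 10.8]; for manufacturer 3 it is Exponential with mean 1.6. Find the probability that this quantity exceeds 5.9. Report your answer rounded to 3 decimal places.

Conditional on each manufacturer, P(X > 5.9): 1: 0.595983; 2: 1; 3: 0.0250345.
By total probability, P(X > 5.9) = 0.33·0.595983 + 0.35·1 + 0.32·0.0250345 = 0.554685.

0.555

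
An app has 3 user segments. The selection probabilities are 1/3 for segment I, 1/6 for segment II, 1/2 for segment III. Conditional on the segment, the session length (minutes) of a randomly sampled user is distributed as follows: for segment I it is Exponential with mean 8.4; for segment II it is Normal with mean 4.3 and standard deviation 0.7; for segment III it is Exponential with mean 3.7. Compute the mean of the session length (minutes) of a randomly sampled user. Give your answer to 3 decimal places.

5.367

Component means — I: 8.4; II: 4.3; III: 3.7.
E[X] = 0.333333·8.4 + 0.166667·4.3 + 0.5·3.7 = 5.36667.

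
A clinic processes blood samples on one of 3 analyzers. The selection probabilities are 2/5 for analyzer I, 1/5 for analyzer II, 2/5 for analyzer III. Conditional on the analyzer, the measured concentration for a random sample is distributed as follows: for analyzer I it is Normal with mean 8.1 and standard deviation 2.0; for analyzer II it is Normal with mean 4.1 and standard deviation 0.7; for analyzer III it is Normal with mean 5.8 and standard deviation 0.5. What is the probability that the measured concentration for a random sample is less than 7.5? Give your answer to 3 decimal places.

Conditional on each analyzer, P(X < 7.5): I: 0.382089; II: 0.999999; III: 0.999663.
By total probability, P(X < 7.5) = 0.4·0.382089 + 0.2·0.999999 + 0.4·0.999663 = 0.752701.

0.753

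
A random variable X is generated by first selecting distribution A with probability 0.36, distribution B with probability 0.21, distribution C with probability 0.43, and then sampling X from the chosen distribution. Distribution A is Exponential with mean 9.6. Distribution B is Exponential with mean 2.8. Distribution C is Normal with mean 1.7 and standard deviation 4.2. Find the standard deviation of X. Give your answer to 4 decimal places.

7.4616

Per component, A: μ=9.6, E[X²]=184.32; B: μ=2.8, E[X²]=15.68; C: μ=1.7, E[X²]=20.53.
E[X] = 0.36·9.6 + 0.21·2.8 + 0.43·1.7 = 4.775.
E[X²] = 0.36·184.32 + 0.21·15.68 + 0.43·20.53 = 78.4759.
Var(X) = E[X²] − (E[X])² = 78.4759 − 22.8006 = 55.6753.
SD(X) = √55.6753 = 7.46159.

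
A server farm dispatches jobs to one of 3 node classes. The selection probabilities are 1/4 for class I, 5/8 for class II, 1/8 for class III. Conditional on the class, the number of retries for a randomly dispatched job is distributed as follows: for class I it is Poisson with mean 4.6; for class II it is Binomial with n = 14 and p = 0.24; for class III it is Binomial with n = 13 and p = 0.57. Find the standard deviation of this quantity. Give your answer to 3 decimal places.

Per component, I: μ=4.6, E[X²]=25.76; II: μ=3.36, E[X²]=13.8432; III: μ=7.41, E[X²]=58.0944.
E[X] = 0.25·4.6 + 0.625·3.36 + 0.125·7.41 = 4.17625.
E[X²] = 0.25·25.76 + 0.625·13.8432 + 0.125·58.0944 = 22.3538.
Var(X) = E[X²] − (E[X])² = 22.3538 − 17.4411 = 4.91274.
SD(X) = √4.91274 = 2.21647.

2.216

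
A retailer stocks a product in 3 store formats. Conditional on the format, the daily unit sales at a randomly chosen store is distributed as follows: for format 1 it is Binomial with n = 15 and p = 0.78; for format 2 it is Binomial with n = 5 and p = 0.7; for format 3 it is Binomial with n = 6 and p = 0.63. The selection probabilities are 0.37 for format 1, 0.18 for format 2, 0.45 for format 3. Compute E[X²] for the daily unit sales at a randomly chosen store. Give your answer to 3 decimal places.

For each component E[X²] = Var + (mean)², giving 1: 139.464; 2: 13.3; 3: 15.687.
Overall E[X²] = 0.37·139.464 + 0.18·13.3 + 0.45·15.687 = 61.0548.

61.055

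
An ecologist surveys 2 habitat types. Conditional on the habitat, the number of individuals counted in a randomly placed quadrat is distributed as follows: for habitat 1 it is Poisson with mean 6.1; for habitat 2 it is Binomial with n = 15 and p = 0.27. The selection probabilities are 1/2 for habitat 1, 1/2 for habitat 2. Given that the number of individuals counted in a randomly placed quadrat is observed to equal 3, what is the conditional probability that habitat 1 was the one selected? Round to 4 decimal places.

0.2926

Likelihoods P(X=3 | ·): 1: 0.0848481; 2: 0.205105.
Posterior ∝ prior × likelihood. Numerator for 1: 0.5·0.0848481 = 0.042424.
Normalizing constant: 0.5·0.0848481 + 0.5·0.205105 = 0.144977.
P(1 | observation) = 0.042424 / 0.144977 = 0.292627.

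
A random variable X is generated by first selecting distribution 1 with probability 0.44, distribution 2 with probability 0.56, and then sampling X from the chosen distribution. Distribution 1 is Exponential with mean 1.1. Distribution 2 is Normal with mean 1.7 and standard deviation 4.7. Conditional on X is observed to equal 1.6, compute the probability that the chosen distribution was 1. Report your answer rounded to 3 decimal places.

0.663

Likelihoods f(1.6 | ·): 1: 0.212279; 2: 0.0848621.
Posterior ∝ prior × likelihood. Numerator for 1: 0.44·0.212279 = 0.0934026.
Normalizing constant: 0.44·0.212279 + 0.56·0.0848621 = 0.140925.
P(1 | observation) = 0.0934026 / 0.140925 = 0.66278.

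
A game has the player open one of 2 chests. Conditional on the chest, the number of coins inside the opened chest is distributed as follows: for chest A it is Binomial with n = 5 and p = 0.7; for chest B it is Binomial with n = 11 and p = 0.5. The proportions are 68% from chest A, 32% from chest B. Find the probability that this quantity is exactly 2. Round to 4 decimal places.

0.0986

Conditional on each chest, P(X = 2): A: 0.1323; B: 0.0268555.
By total probability, P(X = 2) = 0.68·0.1323 + 0.32·0.0268555 = 0.0985578.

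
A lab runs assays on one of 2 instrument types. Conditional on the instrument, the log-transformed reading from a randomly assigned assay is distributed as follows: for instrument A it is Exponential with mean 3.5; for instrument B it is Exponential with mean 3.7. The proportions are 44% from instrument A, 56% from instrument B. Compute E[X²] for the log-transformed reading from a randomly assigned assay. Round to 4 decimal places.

26.1128

For each component E[X²] = Var + (mean)², giving A: 24.5; B: 27.38.
Overall E[X²] = 0.44·24.5 + 0.56·27.38 = 26.1128.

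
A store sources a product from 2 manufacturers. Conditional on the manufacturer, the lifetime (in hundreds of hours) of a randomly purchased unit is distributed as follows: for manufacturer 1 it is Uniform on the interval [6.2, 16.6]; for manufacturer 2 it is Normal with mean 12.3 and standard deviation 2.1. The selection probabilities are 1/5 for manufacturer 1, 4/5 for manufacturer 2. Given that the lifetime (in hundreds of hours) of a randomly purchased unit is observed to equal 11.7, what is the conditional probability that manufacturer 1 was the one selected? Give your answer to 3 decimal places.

Likelihoods f(11.7 | ·): 1: 0.0961538; 2: 0.182375.
Posterior ∝ prior × likelihood. Numerator for 1: 0.2·0.0961538 = 0.0192308.
Normalizing constant: 0.2·0.0961538 + 0.8·0.182375 = 0.16513.
P(1 | observation) = 0.0192308 / 0.16513 = 0.116458.

0.116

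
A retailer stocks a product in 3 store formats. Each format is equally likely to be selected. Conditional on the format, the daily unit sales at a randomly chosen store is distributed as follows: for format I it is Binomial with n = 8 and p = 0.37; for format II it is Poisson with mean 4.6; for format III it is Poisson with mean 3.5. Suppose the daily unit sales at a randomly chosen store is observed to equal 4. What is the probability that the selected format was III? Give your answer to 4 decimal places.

Likelihoods P(X=4 | ·): I: 0.206665; II: 0.187528; III: 0.188812.
Posterior ∝ prior × likelihood. Numerator for III: 0.333333·0.188812 = 0.0629374.
Normalizing constant: 0.333333·0.206665 + 0.333333·0.187528 + 0.333333·0.188812 = 0.194335.
P(III | observation) = 0.0629374 / 0.194335 = 0.32386.

0.3239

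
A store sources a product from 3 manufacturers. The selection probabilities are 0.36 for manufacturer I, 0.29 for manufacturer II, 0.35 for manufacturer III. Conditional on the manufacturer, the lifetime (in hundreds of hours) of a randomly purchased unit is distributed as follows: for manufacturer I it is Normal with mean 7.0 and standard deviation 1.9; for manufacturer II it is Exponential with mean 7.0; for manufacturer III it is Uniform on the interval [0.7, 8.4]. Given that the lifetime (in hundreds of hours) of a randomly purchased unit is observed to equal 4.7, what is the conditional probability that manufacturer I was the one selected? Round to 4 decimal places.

Likelihoods f(4.7 | ·): I: 0.100915; II: 0.0729969; III: 0.12987.
Posterior ∝ prior × likelihood. Numerator for I: 0.36·0.100915 = 0.0363293.
Normalizing constant: 0.36·0.100915 + 0.29·0.0729969 + 0.35·0.12987 = 0.102953.
P(I | observation) = 0.0363293 / 0.102953 = 0.352873.

0.3529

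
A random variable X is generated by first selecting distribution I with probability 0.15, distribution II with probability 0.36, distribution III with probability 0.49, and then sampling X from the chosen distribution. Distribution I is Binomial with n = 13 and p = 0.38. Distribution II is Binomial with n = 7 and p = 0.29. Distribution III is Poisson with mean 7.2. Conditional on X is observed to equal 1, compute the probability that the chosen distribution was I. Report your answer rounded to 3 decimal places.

0.024

Likelihoods P(X=1 | ·): I: 0.0159378; II: 0.260044; III: 0.00537542.
Posterior ∝ prior × likelihood. Numerator for I: 0.15·0.0159378 = 0.00239066.
Normalizing constant: 0.15·0.0159378 + 0.36·0.260044 + 0.49·0.00537542 = 0.0986403.
P(I | observation) = 0.00239066 / 0.0986403 = 0.0242362.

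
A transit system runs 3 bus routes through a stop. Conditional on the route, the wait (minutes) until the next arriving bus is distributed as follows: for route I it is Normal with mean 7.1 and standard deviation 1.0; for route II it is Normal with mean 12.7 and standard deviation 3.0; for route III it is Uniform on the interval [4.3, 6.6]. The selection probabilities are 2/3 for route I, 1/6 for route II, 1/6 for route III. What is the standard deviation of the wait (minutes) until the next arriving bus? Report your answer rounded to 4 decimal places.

Per component, I: μ=7.1, E[X²]=51.41; II: μ=12.7, E[X²]=170.29; III: μ=5.45, E[X²]=30.1433.
E[X] = 0.666667·7.1 + 0.166667·12.7 + 0.166667·5.45 = 7.75833.
E[X²] = 0.666667·51.41 + 0.166667·170.29 + 0.166667·30.1433 = 67.6789.
Var(X) = E[X²] − (E[X])² = 67.6789 − 60.1917 = 7.48715.
SD(X) = √7.48715 = 2.73627.

2.7363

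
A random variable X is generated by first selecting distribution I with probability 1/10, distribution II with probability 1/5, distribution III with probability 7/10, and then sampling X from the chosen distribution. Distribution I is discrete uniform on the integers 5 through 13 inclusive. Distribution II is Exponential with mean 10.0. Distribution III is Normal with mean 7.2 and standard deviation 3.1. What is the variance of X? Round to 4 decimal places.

28.7381

Per component, I: μ=9, E[X²]=87.6667; II: μ=10, E[X²]=200; III: μ=7.2, E[X²]=61.45.
E[X] = 0.1·9 + 0.2·10 + 0.7·7.2 = 7.94.
E[X²] = 0.1·87.6667 + 0.2·200 + 0.7·61.45 = 91.7817.
Var(X) = E[X²] − (E[X])² = 91.7817 − 63.0436 = 28.7381.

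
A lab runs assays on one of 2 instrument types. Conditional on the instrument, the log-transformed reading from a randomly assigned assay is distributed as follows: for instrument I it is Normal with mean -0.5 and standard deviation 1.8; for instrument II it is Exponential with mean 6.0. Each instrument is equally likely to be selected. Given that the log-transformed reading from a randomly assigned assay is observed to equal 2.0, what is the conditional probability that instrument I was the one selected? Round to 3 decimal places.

0.414

Likelihoods f(2.0 | ·): I: 0.0844808; II: 0.119422.
Posterior ∝ prior × likelihood. Numerator for I: 0.5·0.0844808 = 0.0422404.
Normalizing constant: 0.5·0.0844808 + 0.5·0.119422 = 0.101951.
P(I | observation) = 0.0422404 / 0.101951 = 0.414319.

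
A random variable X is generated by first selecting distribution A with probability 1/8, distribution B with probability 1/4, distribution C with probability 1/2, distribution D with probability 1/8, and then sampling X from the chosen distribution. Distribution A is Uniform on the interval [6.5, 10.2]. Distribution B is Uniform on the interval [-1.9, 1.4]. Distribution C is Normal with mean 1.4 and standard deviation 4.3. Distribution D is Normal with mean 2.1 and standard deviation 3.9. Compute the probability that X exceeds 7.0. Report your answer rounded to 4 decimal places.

Conditional on each component, P(X > 7.0): A: 0.864865; B: 0; C: 0.0964026; D: 0.104484.
By total probability, P(X > 7.0) = 0.125·0.864865 + 0.25·0 + 0.5·0.0964026 + 0.125·0.104484 = 0.16937.

0.1694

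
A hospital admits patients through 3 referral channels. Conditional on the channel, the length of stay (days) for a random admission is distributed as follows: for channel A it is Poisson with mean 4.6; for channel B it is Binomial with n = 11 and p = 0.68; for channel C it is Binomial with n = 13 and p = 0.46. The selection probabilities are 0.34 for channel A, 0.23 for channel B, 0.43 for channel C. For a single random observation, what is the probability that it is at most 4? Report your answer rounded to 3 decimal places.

0.270

Conditional on each channel, P(X ≤ 4): A: 0.513234; B: 0.0309308; C: 0.206483.
By total probability, P(X ≤ 4) = 0.34·0.513234 + 0.23·0.0309308 + 0.43·0.206483 = 0.270401.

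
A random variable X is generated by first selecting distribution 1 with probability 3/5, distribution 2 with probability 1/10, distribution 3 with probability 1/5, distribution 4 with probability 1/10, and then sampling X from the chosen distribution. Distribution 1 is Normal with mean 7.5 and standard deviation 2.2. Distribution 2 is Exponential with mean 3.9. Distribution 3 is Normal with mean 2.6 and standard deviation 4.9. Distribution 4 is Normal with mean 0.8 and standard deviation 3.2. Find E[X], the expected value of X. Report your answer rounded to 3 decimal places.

5.490

Component means — 1: 7.5; 2: 3.9; 3: 2.6; 4: 0.8.
E[X] = 0.6·7.5 + 0.1·3.9 + 0.2·2.6 + 0.1·0.8 = 5.49.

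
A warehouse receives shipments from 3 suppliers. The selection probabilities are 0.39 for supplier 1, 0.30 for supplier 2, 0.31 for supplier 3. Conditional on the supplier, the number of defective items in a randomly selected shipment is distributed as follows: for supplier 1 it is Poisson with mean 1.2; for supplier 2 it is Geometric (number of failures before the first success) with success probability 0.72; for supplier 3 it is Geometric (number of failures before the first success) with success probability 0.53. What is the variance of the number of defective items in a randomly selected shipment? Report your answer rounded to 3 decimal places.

1.261

Per component, 1: μ=1.2, E[X²]=2.64; 2: μ=0.388889, E[X²]=0.691358; 3: μ=0.886792, E[X²]=2.45959.
E[X] = 0.39·1.2 + 0.3·0.388889 + 0.31·0.886792 = 0.859572.
E[X²] = 0.39·2.64 + 0.3·0.691358 + 0.31·2.45959 = 1.99948.
Var(X) = E[X²] − (E[X])² = 1.99948 − 0.738865 = 1.26062.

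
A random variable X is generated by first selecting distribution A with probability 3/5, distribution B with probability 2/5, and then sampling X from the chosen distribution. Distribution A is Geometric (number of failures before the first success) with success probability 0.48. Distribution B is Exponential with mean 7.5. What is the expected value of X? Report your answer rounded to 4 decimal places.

Component means — A: 1.08333; B: 7.5.
E[X] = 0.6·1.08333 + 0.4·7.5 = 3.65.

3.6500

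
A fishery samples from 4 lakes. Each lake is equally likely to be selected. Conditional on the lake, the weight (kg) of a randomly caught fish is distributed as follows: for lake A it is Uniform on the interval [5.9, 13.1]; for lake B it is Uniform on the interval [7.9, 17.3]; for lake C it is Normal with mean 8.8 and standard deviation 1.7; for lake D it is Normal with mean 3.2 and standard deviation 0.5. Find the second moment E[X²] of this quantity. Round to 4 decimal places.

87.8783

For each component E[X²] = Var + (mean)², giving A: 94.57; B: 166.123; C: 80.33; D: 10.49.
Overall E[X²] = 0.25·94.57 + 0.25·166.123 + 0.25·80.33 + 0.25·10.49 = 87.8783.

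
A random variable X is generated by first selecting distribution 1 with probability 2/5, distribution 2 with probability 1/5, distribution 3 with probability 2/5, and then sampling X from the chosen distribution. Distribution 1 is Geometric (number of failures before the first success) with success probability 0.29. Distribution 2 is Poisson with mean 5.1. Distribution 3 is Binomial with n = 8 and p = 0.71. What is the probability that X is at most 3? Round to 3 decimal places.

0.369

Conditional on each component, P(X ≤ 3): 1: 0.745883; 2: 0.251268; 3: 0.0505362.
By total probability, P(X ≤ 3) = 0.4·0.745883 + 0.2·0.251268 + 0.4·0.0505362 = 0.368821.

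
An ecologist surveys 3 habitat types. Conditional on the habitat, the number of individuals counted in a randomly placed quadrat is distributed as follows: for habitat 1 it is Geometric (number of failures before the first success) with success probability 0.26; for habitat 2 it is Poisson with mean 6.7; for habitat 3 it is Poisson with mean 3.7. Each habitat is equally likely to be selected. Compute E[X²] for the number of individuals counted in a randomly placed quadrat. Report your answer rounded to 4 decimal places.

29.3424

For each component E[X²] = Var + (mean)², giving 1: 19.0473; 2: 51.59; 3: 17.39.
Overall E[X²] = 0.333333·19.0473 + 0.333333·51.59 + 0.333333·17.39 = 29.3424.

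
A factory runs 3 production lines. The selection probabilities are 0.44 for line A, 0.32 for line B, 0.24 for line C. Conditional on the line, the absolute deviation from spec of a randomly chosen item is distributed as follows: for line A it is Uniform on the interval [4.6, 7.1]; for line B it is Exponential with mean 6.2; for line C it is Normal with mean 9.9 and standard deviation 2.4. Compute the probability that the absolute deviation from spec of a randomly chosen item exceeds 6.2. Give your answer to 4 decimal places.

Conditional on each line, P(X > 6.2): A: 0.36; B: 0.367879; C: 0.938423.
By total probability, P(X > 6.2) = 0.44·0.36 + 0.32·0.367879 + 0.24·0.938423 = 0.501343.

0.5013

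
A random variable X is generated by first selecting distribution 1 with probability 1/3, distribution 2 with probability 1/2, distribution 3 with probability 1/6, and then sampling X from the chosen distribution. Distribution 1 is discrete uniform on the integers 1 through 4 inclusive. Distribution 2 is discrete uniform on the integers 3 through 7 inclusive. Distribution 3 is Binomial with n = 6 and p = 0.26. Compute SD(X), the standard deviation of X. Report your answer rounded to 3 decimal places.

1.920

Per component, 1: μ=2.5, E[X²]=7.5; 2: μ=5, E[X²]=27; 3: μ=1.56, E[X²]=3.588.
E[X] = 0.333333·2.5 + 0.5·5 + 0.166667·1.56 = 3.59333.
E[X²] = 0.333333·7.5 + 0.5·27 + 0.166667·3.588 = 16.598.
Var(X) = E[X²] − (E[X])² = 16.598 − 12.912 = 3.68596.
SD(X) = √3.68596 = 1.91988.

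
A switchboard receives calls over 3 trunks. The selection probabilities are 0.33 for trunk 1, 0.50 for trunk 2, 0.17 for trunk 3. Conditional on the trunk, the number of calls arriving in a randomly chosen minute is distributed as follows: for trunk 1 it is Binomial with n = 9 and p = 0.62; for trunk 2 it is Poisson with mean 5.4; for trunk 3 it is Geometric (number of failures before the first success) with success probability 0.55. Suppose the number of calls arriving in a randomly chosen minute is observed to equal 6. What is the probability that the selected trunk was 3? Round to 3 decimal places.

0.005

Likelihoods P(X=6 | ·): 1: 0.261806; 2: 0.155539; 3: 0.00456707.
Posterior ∝ prior × likelihood. Numerator for 3: 0.17·0.00456707 = 0.000776402.
Normalizing constant: 0.33·0.261806 + 0.5·0.155539 + 0.17·0.00456707 = 0.164942.
P(3 | observation) = 0.000776402 / 0.164942 = 0.00470712.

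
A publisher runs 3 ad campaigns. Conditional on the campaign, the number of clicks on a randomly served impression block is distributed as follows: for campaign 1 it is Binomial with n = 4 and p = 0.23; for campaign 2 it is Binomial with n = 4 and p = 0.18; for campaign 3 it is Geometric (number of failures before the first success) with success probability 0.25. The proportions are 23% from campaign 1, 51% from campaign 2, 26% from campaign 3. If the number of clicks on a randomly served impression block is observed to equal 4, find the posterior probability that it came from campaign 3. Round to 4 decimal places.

Likelihoods P(X=4 | ·): 1: 0.00279841; 2: 0.00104976; 3: 0.0791016.
Posterior ∝ prior × likelihood. Numerator for 3: 0.26·0.0791016 = 0.0205664.
Normalizing constant: 0.23·0.00279841 + 0.51·0.00104976 + 0.26·0.0791016 = 0.0217454.
P(3 | observation) = 0.0205664 / 0.0217454 = 0.945781.

0.9458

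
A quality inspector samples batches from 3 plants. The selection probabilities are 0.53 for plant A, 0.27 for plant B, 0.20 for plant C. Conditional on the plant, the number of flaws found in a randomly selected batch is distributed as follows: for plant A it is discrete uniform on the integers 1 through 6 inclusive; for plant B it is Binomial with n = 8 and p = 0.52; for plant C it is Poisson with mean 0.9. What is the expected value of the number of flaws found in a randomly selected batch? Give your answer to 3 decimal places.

3.158

Component means — A: 3.5; B: 4.16; C: 0.9.
E[X] = 0.53·3.5 + 0.27·4.16 + 0.2·0.9 = 3.1582.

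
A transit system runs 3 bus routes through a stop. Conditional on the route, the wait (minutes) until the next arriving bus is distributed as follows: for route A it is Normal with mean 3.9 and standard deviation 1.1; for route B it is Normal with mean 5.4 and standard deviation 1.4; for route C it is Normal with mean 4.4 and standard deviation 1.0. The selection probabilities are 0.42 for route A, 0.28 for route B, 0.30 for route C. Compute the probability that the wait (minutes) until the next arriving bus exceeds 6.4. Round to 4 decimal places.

0.0782

Conditional on each route, P(X > 6.4): A: 0.0115213; B: 0.237525; C: 0.0227501.
By total probability, P(X > 6.4) = 0.42·0.0115213 + 0.28·0.237525 + 0.3·0.0227501 = 0.0781711.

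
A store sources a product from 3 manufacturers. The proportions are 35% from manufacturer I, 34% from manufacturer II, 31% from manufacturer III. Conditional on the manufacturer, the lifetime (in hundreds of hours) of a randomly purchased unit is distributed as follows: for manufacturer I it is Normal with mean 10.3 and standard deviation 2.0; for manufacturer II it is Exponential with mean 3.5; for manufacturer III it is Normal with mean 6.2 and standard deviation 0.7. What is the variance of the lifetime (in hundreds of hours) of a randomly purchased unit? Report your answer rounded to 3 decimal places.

13.812

Per component, I: μ=10.3, E[X²]=110.09; II: μ=3.5, E[X²]=24.5; III: μ=6.2, E[X²]=38.93.
E[X] = 0.35·10.3 + 0.34·3.5 + 0.31·6.2 = 6.717.
E[X²] = 0.35·110.09 + 0.34·24.5 + 0.31·38.93 = 58.9298.
Var(X) = E[X²] − (E[X])² = 58.9298 − 45.1181 = 13.8117.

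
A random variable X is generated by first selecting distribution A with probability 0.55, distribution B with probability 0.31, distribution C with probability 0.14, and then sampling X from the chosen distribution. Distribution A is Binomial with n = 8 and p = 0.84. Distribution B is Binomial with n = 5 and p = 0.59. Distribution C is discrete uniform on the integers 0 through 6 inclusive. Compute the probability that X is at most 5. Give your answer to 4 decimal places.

Conditional on each component, P(X ≤ 5): A: 0.122598; B: 1; C: 0.857143.
By total probability, P(X ≤ 5) = 0.55·0.122598 + 0.31·1 + 0.14·0.857143 = 0.497429.

0.4974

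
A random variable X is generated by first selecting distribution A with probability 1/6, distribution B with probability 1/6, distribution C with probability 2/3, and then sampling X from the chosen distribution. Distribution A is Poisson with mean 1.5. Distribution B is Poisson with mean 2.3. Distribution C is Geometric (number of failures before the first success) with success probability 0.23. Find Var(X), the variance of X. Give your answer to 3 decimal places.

Per component, A: μ=1.5, E[X²]=3.75; B: μ=2.3, E[X²]=7.59; C: μ=3.34783, E[X²]=25.7637.
E[X] = 0.166667·1.5 + 0.166667·2.3 + 0.666667·3.34783 = 2.86522.
E[X²] = 0.166667·3.75 + 0.166667·7.59 + 0.666667·25.7637 = 19.0658.
Var(X) = E[X²] − (E[X])² = 19.0658 − 8.20947 = 10.8563.

10.856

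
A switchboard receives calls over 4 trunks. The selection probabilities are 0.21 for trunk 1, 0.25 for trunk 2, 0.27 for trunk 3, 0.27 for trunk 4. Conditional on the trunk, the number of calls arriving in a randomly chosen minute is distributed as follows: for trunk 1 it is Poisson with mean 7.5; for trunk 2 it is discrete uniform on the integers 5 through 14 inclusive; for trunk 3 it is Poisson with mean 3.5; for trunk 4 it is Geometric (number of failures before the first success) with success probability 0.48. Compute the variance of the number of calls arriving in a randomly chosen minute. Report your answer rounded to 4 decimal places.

16.2811

Per component, 1: μ=7.5, E[X²]=63.75; 2: μ=9.5, E[X²]=98.5; 3: μ=3.5, E[X²]=15.75; 4: μ=1.08333, E[X²]=3.43056.
E[X] = 0.21·7.5 + 0.25·9.5 + 0.27·3.5 + 0.27·1.08333 = 5.1875.
E[X²] = 0.21·63.75 + 0.25·98.5 + 0.27·15.75 + 0.27·3.43056 = 43.1912.
Var(X) = E[X²] − (E[X])² = 43.1912 − 26.9102 = 16.2811.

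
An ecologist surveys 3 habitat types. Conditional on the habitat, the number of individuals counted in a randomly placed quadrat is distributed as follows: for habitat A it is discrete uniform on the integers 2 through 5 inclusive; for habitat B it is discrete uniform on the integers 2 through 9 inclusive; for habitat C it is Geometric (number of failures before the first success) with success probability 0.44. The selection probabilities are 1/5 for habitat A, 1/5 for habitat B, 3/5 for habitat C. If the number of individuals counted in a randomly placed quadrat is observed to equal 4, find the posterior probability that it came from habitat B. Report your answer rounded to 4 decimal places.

0.2476

Likelihoods P(X=4 | ·): A: 0.25; B: 0.125; C: 0.0432718.
Posterior ∝ prior × likelihood. Numerator for B: 0.2·0.125 = 0.025.
Normalizing constant: 0.2·0.25 + 0.2·0.125 + 0.6·0.0432718 = 0.100963.
P(B | observation) = 0.025 / 0.100963 = 0.247615.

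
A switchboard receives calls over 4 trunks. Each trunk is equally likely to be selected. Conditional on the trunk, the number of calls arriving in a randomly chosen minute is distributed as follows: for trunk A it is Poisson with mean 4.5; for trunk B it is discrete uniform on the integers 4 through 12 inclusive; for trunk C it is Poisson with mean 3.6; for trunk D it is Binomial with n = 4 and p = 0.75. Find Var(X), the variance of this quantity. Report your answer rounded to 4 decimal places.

7.6310

Per component, A: μ=4.5, E[X²]=24.75; B: μ=8, E[X²]=70.6667; C: μ=3.6, E[X²]=16.56; D: μ=3, E[X²]=9.75.
E[X] = 0.25·4.5 + 0.25·8 + 0.25·3.6 + 0.25·3 = 4.775.
E[X²] = 0.25·24.75 + 0.25·70.6667 + 0.25·16.56 + 0.25·9.75 = 30.4317.
Var(X) = E[X²] − (E[X])² = 30.4317 − 22.8006 = 7.63104.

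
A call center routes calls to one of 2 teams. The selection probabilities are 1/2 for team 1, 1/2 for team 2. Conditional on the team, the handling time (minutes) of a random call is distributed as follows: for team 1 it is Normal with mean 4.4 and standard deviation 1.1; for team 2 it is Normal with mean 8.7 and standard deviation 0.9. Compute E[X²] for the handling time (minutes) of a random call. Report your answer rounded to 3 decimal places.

For each component E[X²] = Var + (mean)², giving 1: 20.57; 2: 76.5.
Overall E[X²] = 0.5·20.57 + 0.5·76.5 = 48.535.

48.535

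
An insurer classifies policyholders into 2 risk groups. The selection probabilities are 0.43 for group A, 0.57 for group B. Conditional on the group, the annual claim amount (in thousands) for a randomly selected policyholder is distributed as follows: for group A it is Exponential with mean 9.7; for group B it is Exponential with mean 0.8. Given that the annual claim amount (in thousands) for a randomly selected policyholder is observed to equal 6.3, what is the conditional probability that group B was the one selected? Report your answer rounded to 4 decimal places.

0.0116

Likelihoods f(6.3 | ·): A: 0.0538469; B: 0.000475161.
Posterior ∝ prior × likelihood. Numerator for B: 0.57·0.000475161 = 0.000270842.
Normalizing constant: 0.43·0.0538469 + 0.57·0.000475161 = 0.023425.
P(B | observation) = 0.000270842 / 0.023425 = 0.0115621.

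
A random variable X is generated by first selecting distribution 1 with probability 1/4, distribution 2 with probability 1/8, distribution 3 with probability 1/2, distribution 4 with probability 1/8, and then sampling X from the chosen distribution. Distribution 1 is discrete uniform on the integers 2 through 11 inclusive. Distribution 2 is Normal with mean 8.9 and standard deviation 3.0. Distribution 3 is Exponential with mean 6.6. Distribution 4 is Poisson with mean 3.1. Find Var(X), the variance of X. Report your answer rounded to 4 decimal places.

27.5194

Per component, 1: μ=6.5, E[X²]=50.5; 2: μ=8.9, E[X²]=88.21; 3: μ=6.6, E[X²]=87.12; 4: μ=3.1, E[X²]=12.71.
E[X] = 0.25·6.5 + 0.125·8.9 + 0.5·6.6 + 0.125·3.1 = 6.425.
E[X²] = 0.25·50.5 + 0.125·88.21 + 0.5·87.12 + 0.125·12.71 = 68.8.
Var(X) = E[X²] − (E[X])² = 68.8 − 41.2806 = 27.5194.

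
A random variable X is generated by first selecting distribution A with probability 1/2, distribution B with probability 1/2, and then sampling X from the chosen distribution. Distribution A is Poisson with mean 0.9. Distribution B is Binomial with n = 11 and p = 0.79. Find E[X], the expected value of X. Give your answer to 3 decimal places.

4.795

Component means — A: 0.9; B: 8.69.
E[X] = 0.5·0.9 + 0.5·8.69 = 4.795.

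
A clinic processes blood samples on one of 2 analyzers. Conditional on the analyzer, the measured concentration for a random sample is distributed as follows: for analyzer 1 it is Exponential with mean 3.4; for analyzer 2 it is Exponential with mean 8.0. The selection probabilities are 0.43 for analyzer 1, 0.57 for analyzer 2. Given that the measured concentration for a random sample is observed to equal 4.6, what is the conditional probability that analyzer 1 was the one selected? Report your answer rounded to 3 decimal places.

Likelihoods f(4.6 | ·): 1: 0.0760232; 2: 0.0703381.
Posterior ∝ prior × likelihood. Numerator for 1: 0.43·0.0760232 = 0.03269.
Normalizing constant: 0.43·0.0760232 + 0.57·0.0703381 = 0.0727827.
P(1 | observation) = 0.03269 / 0.0727827 = 0.449145.

0.449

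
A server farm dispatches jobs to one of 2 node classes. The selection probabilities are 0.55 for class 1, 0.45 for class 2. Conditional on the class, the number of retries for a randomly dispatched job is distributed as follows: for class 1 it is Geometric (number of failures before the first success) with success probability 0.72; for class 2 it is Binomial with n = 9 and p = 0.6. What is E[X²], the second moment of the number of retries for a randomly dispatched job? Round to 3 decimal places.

For each component E[X²] = Var + (mean)², giving 1: 0.691358; 2: 31.32.
Overall E[X²] = 0.55·0.691358 + 0.45·31.32 = 14.4742.

14.474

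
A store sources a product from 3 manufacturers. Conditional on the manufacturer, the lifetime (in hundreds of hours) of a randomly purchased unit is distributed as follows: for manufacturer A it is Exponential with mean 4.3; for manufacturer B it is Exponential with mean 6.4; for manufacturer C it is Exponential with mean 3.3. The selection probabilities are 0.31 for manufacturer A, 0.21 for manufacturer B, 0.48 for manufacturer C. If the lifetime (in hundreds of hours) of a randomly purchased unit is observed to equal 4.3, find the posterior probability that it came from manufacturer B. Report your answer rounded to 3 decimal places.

0.202

Likelihoods f(4.3 | ·): A: 0.0855534; B: 0.0798047; C: 0.0823355.
Posterior ∝ prior × likelihood. Numerator for B: 0.21·0.0798047 = 0.016759.
Normalizing constant: 0.31·0.0855534 + 0.21·0.0798047 + 0.48·0.0823355 = 0.0828016.
P(B | observation) = 0.016759 / 0.0828016 = 0.202399.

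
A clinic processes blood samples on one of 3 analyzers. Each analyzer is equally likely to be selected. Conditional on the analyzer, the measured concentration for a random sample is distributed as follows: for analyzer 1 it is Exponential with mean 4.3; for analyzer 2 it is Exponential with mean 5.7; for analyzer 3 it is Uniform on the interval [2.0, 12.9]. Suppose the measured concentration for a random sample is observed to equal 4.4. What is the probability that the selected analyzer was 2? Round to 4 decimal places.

Likelihoods f(4.4 | ·): 1: 0.0835867; 2: 0.0810738; 3: 0.0917431.
Posterior ∝ prior × likelihood. Numerator for 2: 0.333333·0.0810738 = 0.0270246.
Normalizing constant: 0.333333·0.0835867 + 0.333333·0.0810738 + 0.333333·0.0917431 = 0.0854679.
P(2 | observation) = 0.0270246 / 0.0854679 = 0.316196.

0.3162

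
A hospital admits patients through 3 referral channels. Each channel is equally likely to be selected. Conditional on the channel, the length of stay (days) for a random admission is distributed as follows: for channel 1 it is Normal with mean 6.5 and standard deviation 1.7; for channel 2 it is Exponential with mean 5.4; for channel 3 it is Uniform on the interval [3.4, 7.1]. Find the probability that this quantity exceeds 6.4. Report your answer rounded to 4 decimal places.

0.3394

Conditional on each channel, P(X > 6.4): 1: 0.523454; 2: 0.30569; 3: 0.189189.
By total probability, P(X > 6.4) = 0.333333·0.523454 + 0.333333·0.30569 + 0.333333·0.189189 = 0.339444.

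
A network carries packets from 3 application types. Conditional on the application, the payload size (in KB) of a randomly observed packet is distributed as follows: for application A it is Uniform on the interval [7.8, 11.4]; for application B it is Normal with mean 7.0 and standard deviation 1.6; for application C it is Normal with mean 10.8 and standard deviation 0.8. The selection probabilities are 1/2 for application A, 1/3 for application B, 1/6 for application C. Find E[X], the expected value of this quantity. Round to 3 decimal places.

8.933

Component means — A: 9.6; B: 7; C: 10.8.
E[X] = 0.5·9.6 + 0.333333·7 + 0.166667·10.8 = 8.93333.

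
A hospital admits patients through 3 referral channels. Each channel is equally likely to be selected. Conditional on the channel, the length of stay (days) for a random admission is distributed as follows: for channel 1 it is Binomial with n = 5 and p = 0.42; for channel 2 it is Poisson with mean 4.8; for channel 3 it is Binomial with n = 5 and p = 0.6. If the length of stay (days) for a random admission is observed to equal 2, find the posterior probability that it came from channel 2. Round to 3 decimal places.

0.142

Likelihoods P(X=2 | ·): 1: 0.344178; 2: 0.0948067; 3: 0.2304.
Posterior ∝ prior × likelihood. Numerator for 2: 0.333333·0.0948067 = 0.0316022.
Normalizing constant: 0.333333·0.344178 + 0.333333·0.0948067 + 0.333333·0.2304 = 0.223128.
P(2 | observation) = 0.0316022 / 0.223128 = 0.141633.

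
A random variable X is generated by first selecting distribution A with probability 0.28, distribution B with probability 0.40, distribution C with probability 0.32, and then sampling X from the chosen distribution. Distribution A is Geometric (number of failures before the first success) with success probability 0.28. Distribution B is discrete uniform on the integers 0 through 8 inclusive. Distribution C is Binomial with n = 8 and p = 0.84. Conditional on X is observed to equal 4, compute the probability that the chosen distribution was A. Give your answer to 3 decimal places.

Likelihoods P(X=4 | ·): A: 0.0752468; B: 0.111111; C: 0.0228399.
Posterior ∝ prior × likelihood. Numerator for A: 0.28·0.0752468 = 0.0210691.
Normalizing constant: 0.28·0.0752468 + 0.4·0.111111 + 0.32·0.0228399 = 0.0728223.
P(A | observation) = 0.0210691 / 0.0728223 = 0.289322.

0.289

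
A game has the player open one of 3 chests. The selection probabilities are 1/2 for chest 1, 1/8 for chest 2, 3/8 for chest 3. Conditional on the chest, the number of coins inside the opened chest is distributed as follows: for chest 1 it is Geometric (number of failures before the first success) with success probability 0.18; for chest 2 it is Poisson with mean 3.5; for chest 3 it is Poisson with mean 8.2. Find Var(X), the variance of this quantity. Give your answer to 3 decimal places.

Per component, 1: μ=4.55556, E[X²]=46.0617; 2: μ=3.5, E[X²]=15.75; 3: μ=8.2, E[X²]=75.44.
E[X] = 0.5·4.55556 + 0.125·3.5 + 0.375·8.2 = 5.79028.
E[X²] = 0.5·46.0617 + 0.125·15.75 + 0.375·75.44 = 53.2896.
Var(X) = E[X²] − (E[X])² = 53.2896 − 33.5273 = 19.7623.

19.762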